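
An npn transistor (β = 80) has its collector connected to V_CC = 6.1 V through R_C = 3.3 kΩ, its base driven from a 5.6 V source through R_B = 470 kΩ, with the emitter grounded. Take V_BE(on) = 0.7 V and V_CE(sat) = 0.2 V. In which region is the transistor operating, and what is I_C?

Assume active. Base-emitter loop: I_B = (V_BB − V_BE)/R_B = (5.6 − 0.7)/470 = 0.0104 mA.
I_C = β·I_B = 80×0.0104 = 0.834 mA.
V_CE = V_CC − I_C·R_C = 6.1 − 0.834×3.3 = 3.35 V > V_CE(sat), so the active-region assumption holds.

active; I_C ≈ 0.83 mA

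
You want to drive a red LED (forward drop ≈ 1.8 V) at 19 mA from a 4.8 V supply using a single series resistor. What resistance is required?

The resistor drops V_S − V_D = 4.8 − 1.8 = 3 V at 19 mA.
R = 3 V / 19 mA = 0.158 kΩ.

R ≈ 0.16 kΩ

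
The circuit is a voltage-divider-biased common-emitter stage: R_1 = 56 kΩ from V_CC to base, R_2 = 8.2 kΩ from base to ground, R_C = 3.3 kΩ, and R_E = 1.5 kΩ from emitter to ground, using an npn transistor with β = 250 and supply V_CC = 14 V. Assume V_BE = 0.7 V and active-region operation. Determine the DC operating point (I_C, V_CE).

Thevenize the base divider: V_Th = V_CC·R_2/(R_1+R_2) = 14×8.2/64.2 = 1.79 V, R_Th = R_1‖R_2 = 7.15 kΩ.
Base-emitter loop: V_Th = I_B·R_Th + V_BE + (β+1)I_B·R_E, so I_B = (1.79 − 0.7) / (7.15 + 251×1.5) = 0.00284 mA.
I_C = β·I_B = 250×0.00284 = 0.709 mA, and I_E = (β+1)I_B = 0.712 mA.
V_CE = V_CC − I_C·R_C − I_E·R_E = 14 − 0.709×3.3 − 0.712×1.5 = 10.6 V.
V_CE = 10.6 V > 0.2 V confirms active-region operation.

I_C ≈ 0.71 mA, V_CE ≈ 11 V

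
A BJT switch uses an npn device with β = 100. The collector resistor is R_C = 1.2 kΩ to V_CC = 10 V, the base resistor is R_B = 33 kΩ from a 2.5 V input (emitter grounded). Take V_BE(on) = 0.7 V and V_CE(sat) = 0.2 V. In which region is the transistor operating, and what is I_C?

active; I_C ≈ 5.5 mA

Assume active. Base-emitter loop: I_B = (V_BB − V_BE)/R_B = (2.5 − 0.7)/33 = 0.0545 mA.
I_C = β·I_B = 100×0.0545 = 5.45 mA.
V_CE = V_CC − I_C·R_C = 10 − 5.45×1.2 = 3.45 V > V_CE(sat), so the active-region assumption holds.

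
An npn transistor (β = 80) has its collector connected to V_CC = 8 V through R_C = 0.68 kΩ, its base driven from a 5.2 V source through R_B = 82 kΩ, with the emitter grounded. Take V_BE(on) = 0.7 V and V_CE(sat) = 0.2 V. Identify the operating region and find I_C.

active; I_C ≈ 4.4 mA

Assume active. Base-emitter loop: I_B = (V_BB − V_BE)/R_B = (5.2 − 0.7)/82 = 0.0549 mA.
I_C = β·I_B = 80×0.0549 = 4.39 mA.
V_CE = V_CC − I_C·R_C = 8 − 4.39×0.68 = 5.01 V > V_CE(sat), so the active-region assumption holds.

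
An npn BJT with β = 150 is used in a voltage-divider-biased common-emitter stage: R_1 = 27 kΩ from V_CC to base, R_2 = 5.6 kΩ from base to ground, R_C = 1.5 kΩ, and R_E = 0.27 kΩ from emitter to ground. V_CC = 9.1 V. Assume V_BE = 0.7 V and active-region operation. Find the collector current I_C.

Thevenize the base divider: V_Th = V_CC·R_2/(R_1+R_2) = 9.1×5.6/32.6 = 1.56 V, R_Th = R_1‖R_2 = 4.64 kΩ.
Base-emitter loop: V_Th = I_B·R_Th + V_BE + (β+1)I_B·R_E, so I_B = (1.56 − 0.7) / (4.64 + 151×0.27) = 0.019 mA.
I_C = β·I_B = 150×0.019 = 2.85 mA, and I_E = (β+1)I_B = 2.87 mA.
V_CE = V_CC − I_C·R_C − I_E·R_E = 9.1 − 2.85×1.5 − 2.87×0.27 = 4.05 V.
V_CE = 4.05 V > 0.2 V confirms active-region operation.

I_C ≈ 2.9 mA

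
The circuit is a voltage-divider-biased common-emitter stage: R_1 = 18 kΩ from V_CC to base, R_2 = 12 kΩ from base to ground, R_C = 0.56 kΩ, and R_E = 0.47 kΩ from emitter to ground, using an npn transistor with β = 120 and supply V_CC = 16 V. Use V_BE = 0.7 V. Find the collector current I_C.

Thevenize the base divider: V_Th = V_CC·R_2/(R_1+R_2) = 16×12/30 = 6.4 V, R_Th = R_1‖R_2 = 7.2 kΩ.
Base-emitter loop: V_Th = I_B·R_Th + V_BE + (β+1)I_B·R_E, so I_B = (6.4 − 0.7) / (7.2 + 121×0.47) = 0.089 mA.
I_C = β·I_B = 120×0.089 = 10.7 mA, and I_E = (β+1)I_B = 10.8 mA.
V_CE = V_CC − I_C·R_C − I_E·R_E = 16 − 10.7×0.56 − 10.8×0.47 = 4.96 V.
V_CE = 4.96 V > 0.2 V confirms active-region operation.

I_C ≈ 11 mA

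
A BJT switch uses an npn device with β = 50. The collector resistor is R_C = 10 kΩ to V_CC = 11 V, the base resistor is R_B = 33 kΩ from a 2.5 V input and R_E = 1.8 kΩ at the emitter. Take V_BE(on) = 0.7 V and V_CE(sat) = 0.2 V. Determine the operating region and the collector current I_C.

active; I_C ≈ 0.72 mA

Assume active. Base-emitter loop: I_B = (V_BB − V_BE)/(R_B + (β+1)R_E) = (2.5 − 0.7)/(33 + 51×1.8) = 0.0144 mA.
I_C = β·I_B = 50×0.0144 = 0.721 mA.
V_CE = V_CC − I_C·R_C − I_E·R_E = 11 − 0.721×10 − 0.736×1.8 = 2.46 V > V_CE(sat), so the active-region assumption holds.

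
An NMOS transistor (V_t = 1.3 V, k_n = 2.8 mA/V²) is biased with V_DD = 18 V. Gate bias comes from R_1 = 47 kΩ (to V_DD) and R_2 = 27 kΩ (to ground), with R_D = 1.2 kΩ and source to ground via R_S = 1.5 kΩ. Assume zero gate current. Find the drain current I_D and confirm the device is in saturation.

I_D ≈ 2.6 mA

V_G = V_DD·R_2/(R_1+R_2) = 18×27/74 = 6.57 V.
Assume saturation: I_D = (k_n/2)(V_GS − V_t)² with V_GS = V_G − I_D·R_S = 6.57 − 1.5·I_D.
Substituting gives 3.15·I_D² − 23.1·I_D + 38.8 = 0, with roots I_D = 2.6 or 4.74 mA.
The root I_D = 4.74 mA gives V_GS = -0.54 V ≤ V_t, so take I_D = 2.6 mA.
Then V_GS = 2.66 V and V_DS = V_DD − I_D(R_D+R_S) = 18 − 2.6×2.7 = 11 V.
Saturation requires V_DS ≥ V_GS − V_t = 1.36 V; 11 ≥ 1.36 ✓.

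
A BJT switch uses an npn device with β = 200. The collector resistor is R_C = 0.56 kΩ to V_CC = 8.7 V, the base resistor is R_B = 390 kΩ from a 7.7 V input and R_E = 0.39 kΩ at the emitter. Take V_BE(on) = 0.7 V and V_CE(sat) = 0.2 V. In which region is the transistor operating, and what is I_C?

Assume active. Base-emitter loop: I_B = (V_BB − V_BE)/(R_B + (β+1)R_E) = (7.7 − 0.7)/(390 + 201×0.39) = 0.0149 mA.
I_C = β·I_B = 200×0.0149 = 2.99 mA.
V_CE = V_CC − I_C·R_C − I_E·R_E = 8.7 − 2.99×0.56 − 3×0.39 = 5.85 V > V_CE(sat), so the active-region assumption holds.

active; I_C ≈ 3 mA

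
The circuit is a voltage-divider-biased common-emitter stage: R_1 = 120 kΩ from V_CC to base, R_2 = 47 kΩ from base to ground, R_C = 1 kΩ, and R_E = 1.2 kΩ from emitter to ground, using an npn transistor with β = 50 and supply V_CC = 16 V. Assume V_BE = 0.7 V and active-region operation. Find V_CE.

V_CE ≈ 12 V

Thevenize the base divider: V_Th = V_CC·R_2/(R_1+R_2) = 16×47/167 = 4.5 V, R_Th = R_1‖R_2 = 33.8 kΩ.
Base-emitter loop: V_Th = I_B·R_Th + V_BE + (β+1)I_B·R_E, so I_B = (4.5 − 0.7) / (33.8 + 51×1.2) = 0.04 mA.
I_C = β·I_B = 50×0.04 = 2 mA, and I_E = (β+1)I_B = 2.04 mA.
V_CE = V_CC − I_C·R_C − I_E·R_E = 16 − 2×1 − 2.04×1.2 = 11.5 V.
V_CE = 11.5 V > 0.2 V confirms active-region operation.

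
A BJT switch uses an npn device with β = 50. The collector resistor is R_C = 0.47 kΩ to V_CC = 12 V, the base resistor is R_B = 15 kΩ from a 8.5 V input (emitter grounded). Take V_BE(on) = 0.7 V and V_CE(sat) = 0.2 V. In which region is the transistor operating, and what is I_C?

Assume active: I_B = (8.5 − 0.7)/15 = 0.52 mA, giving I_C = β·I_B = 26 mA.
But then V_CE = 12 − 26×0.47 = -0.22 V < V_CE(sat) = 0.2 V — impossible in the active region.
So the transistor is saturated. With V_CE = 0.2 V, I_C = (V_CC − 0.2)/R_C = 11.8/0.47 = 25.1 mA.
Check: β·I_B = 26 mA > I_C = 25.1 mA, confirming saturation.

saturation; I_C ≈ 25 mA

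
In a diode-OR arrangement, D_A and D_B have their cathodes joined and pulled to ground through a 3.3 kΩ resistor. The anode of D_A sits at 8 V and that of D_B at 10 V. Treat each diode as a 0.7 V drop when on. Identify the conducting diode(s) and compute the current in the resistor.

Assume both conduct. Then node N would need to be at both 8−0.7 = 7.3 V and 10−0.7 = 9.3 V, which is impossible.
Assume only D_B conducts: V_N = 10 − 0.7 = 9.3 V, so I_R = 9.3/3.3 = 2.82 mA.
Check D_A: its anode-to-cathode voltage is 8 − 9.3 = -1.3 V < 0.7 V, so it is off. The assumption is consistent.

Only D_B conducts; I_R ≈ 2.8 mA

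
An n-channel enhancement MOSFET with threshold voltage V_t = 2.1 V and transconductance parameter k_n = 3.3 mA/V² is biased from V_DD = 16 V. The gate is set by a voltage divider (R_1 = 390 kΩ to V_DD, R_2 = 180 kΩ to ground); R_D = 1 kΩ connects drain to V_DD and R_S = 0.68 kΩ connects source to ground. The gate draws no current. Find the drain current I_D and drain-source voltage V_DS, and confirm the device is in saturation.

I_D ≈ 2.5 mA, V_DS ≈ 12 V

V_G = V_DD·R_2/(R_1+R_2) = 16×180/570 = 5.05 V.
Assume saturation: I_D = (k_n/2)(V_GS − V_t)² with V_GS = V_G − I_D·R_S = 5.05 − 0.68·I_D.
Substituting gives 0.763·I_D² − 7.63·I_D + 14.4 = 0, with roots I_D = 2.52 or 7.47 mA.
The root I_D = 7.47 mA gives V_GS = -0.0279 V ≤ V_t, so take I_D = 2.52 mA.
Then V_GS = 3.34 V and V_DS = V_DD − I_D(R_D+R_S) = 16 − 2.52×1.68 = 11.8 V.
Saturation requires V_DS ≥ V_GS − V_t = 1.24 V; 11.8 ≥ 1.24 ✓.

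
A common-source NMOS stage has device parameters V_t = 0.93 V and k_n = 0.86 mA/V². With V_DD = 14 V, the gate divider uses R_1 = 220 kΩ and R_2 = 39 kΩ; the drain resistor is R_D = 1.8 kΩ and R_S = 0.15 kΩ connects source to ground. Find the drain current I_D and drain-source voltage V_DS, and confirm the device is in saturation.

V_G = V_DD·R_2/(R_1+R_2) = 14×39/259 = 2.11 V.
Assume saturation: I_D = (k_n/2)(V_GS − V_t)² with V_GS = V_G − I_D·R_S = 2.11 − 0.15·I_D.
Substituting gives 0.00967·I_D² − 1.15·I_D + 0.597 = 0, with roots I_D = 0.52 or 119 mA.
The root I_D = 119 mA gives V_GS = -15.7 V ≤ V_t, so take I_D = 0.52 mA.
Then V_GS = 2.03 V and V_DS = V_DD − I_D(R_D+R_S) = 14 − 0.52×1.95 = 13 V.
Saturation requires V_DS ≥ V_GS − V_t = 1.1 V; 13 ≥ 1.1 ✓.

I_D ≈ 0.52 mA, V_DS ≈ 13 V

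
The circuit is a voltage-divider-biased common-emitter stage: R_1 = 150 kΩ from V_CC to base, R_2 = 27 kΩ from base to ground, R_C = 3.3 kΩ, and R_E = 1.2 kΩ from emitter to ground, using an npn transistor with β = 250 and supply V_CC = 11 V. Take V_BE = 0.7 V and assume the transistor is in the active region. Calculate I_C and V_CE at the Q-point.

Thevenize the base divider: V_Th = V_CC·R_2/(R_1+R_2) = 11×27/177 = 1.68 V, R_Th = R_1‖R_2 = 22.9 kΩ.
Base-emitter loop: V_Th = I_B·R_Th + V_BE + (β+1)I_B·R_E, so I_B = (1.68 − 0.7) / (22.9 + 251×1.2) = 0.00302 mA.
I_C = β·I_B = 250×0.00302 = 0.754 mA, and I_E = (β+1)I_B = 0.757 mA.
V_CE = V_CC − I_C·R_C − I_E·R_E = 11 − 0.754×3.3 − 0.757×1.2 = 7.6 V.
V_CE = 7.6 V > 0.2 V confirms active-region operation.

I_C ≈ 0.75 mA, V_CE ≈ 7.6 V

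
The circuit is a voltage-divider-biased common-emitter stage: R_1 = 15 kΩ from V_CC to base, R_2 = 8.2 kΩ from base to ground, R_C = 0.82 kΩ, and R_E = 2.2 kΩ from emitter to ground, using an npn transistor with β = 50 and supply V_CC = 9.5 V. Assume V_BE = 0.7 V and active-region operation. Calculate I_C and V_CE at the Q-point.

Thevenize the base divider: V_Th = V_CC·R_2/(R_1+R_2) = 9.5×8.2/23.2 = 3.36 V, R_Th = R_1‖R_2 = 5.3 kΩ.
Base-emitter loop: V_Th = I_B·R_Th + V_BE + (β+1)I_B·R_E, so I_B = (3.36 − 0.7) / (5.3 + 51×2.2) = 0.0226 mA.
I_C = β·I_B = 50×0.0226 = 1.13 mA, and I_E = (β+1)I_B = 1.15 mA.
V_CE = V_CC − I_C·R_C − I_E·R_E = 9.5 − 1.13×0.82 − 1.15×2.2 = 6.03 V.
V_CE = 6.03 V > 0.2 V confirms active-region operation.

I_C ≈ 1.1 mA, V_CE ≈ 6 V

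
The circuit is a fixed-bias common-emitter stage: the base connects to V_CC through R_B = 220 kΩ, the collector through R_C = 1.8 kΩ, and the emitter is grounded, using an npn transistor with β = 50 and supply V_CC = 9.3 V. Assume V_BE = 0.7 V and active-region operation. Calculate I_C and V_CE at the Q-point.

I_C ≈ 2 mA, V_CE ≈ 5.8 V

Base loop: V_CC = I_B·R_B + V_BE, so I_B = (9.3 − 0.7)/220 kΩ = 0.0391 mA.
In the active region I_C = β·I_B = 50 × 0.0391 = 1.95 mA.
Collector loop: V_CE = V_CC − I_C·R_C = 9.3 − 1.95×1.8 = 5.78 V.
Since V_CE = 5.78 V > V_CE(sat) ≈ 0.2 V, the transistor is in the active region as assumed.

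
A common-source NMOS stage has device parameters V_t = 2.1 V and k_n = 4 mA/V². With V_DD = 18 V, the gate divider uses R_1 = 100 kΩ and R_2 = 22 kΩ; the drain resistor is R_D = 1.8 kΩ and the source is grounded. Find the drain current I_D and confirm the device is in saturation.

I_D ≈ 2.6 mA

V_G = V_DD·R_2/(R_1+R_2) = 18×22/122 = 3.25 V. With the source grounded, V_GS = V_G = 3.25 V.
Assume saturation: I_D = (k_n/2)(V_GS − V_t)² = (4/2)×(3.25 − 2.1)² = 2×1.15² = 2.63 mA.
V_DS = V_DD − I_D·R_D = 18 − 2.63×1.8 = 13.3 V.
Saturation requires V_DS ≥ V_GS − V_t = 1.15 V; 13.3 ≥ 1.15 ✓.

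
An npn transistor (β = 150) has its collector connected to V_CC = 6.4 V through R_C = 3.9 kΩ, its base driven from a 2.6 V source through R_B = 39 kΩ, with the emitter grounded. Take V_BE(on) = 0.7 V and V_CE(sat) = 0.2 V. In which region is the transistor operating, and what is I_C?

saturation; I_C ≈ 1.6 mA

Assume active: I_B = (2.6 − 0.7)/39 = 0.0487 mA, giving I_C = β·I_B = 7.31 mA.
But then V_CE = 6.4 − 7.31×3.9 = -22.1 V < V_CE(sat) = 0.2 V — impossible in the active region.
So the transistor is saturated. With V_CE = 0.2 V, I_C = (V_CC − 0.2)/R_C = 6.2/3.9 = 1.59 mA.
Check: β·I_B = 7.31 mA > I_C = 1.59 mA, confirming saturation.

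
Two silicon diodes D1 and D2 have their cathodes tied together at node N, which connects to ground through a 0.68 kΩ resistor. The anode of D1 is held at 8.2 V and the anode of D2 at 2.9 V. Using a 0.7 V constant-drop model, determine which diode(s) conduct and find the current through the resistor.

Assume both conduct. Then node N would need to be at both 8.2−0.7 = 7.5 V and 2.9−0.7 = 2.2 V, which is impossible.
Assume only D1 conducts: V_N = 8.2 − 0.7 = 7.5 V, so I_R = 7.5/0.68 = 11 mA.
Check D2: its anode-to-cathode voltage is 2.9 − 7.5 = -4.6 V < 0.7 V, so it is off. The assumption is consistent.

Only D1 conducts; I_R ≈ 11 mA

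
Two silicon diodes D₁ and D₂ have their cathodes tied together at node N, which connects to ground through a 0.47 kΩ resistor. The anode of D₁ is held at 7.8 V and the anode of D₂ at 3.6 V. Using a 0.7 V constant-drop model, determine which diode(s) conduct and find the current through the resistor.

Only D₁ conducts; I_R ≈ 15 mA

Assume both conduct. Then node N would need to be at both 7.8−0.7 = 7.1 V and 3.6−0.7 = 2.9 V, which is impossible.
Assume only D₁ conducts: V_N = 7.8 − 0.7 = 7.1 V, so I_R = 7.1/0.47 = 15.1 mA.
Check D₂: its anode-to-cathode voltage is 3.6 − 7.1 = -3.5 V < 0.7 V, so it is off. The assumption is consistent.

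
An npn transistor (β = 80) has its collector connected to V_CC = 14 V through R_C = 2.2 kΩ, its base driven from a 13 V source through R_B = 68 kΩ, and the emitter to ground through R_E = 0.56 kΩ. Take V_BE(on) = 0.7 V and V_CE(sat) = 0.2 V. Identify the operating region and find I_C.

Assume active: I_B = (13 − 0.7)/(68 + 81×0.56) = 0.109 mA, I_C = β·I_B = 8.68 mA.
Then V_CE = 14 − 8.68×2.2 − 8.79×0.56 = -10 V < 0.2 V — the active assumption fails.
Re-solve with V_CE = 0.2 V. KCL at the emitter: V_E/R_E = (V_BB−0.7−V_E)/R_B + (V_CC−0.2−V_E)/R_C, giving V_E = 2.86 V.
I_C = (V_CC − 0.2 − V_E)/R_C = (13.8 − 2.86)/2.2 = 4.97 mA.
Check: I_B = (12.3 − 2.86)/68 = 0.139 mA, and β·I_B = 11.1 mA > I_C, confirming saturation.

saturation; I_C ≈ 5 mA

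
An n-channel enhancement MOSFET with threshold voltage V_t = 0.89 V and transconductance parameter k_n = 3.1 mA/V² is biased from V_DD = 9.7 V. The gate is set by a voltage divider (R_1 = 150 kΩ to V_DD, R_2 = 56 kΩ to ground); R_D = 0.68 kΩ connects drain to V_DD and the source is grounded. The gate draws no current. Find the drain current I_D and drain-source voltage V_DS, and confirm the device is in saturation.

V_G = V_DD·R_2/(R_1+R_2) = 9.7×56/206 = 2.64 V. With the source grounded, V_GS = V_G = 2.64 V.
Assume saturation: I_D = (k_n/2)(V_GS − V_t)² = (3.1/2)×(2.64 − 0.89)² = 1.55×1.75² = 4.73 mA.
V_DS = V_DD − I_D·R_D = 9.7 − 4.73×0.68 = 6.48 V.
Saturation requires V_DS ≥ V_GS − V_t = 1.75 V; 6.48 ≥ 1.75 ✓.

I_D ≈ 4.7 mA, V_DS ≈ 6.5 V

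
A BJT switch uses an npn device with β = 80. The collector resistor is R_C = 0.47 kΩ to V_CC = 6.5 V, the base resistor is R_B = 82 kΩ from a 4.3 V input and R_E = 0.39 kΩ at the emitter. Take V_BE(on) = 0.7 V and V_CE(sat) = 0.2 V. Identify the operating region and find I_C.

Assume active. Base-emitter loop: I_B = (V_BB − V_BE)/(R_B + (β+1)R_E) = (4.3 − 0.7)/(82 + 81×0.39) = 0.0317 mA.
I_C = β·I_B = 80×0.0317 = 2.54 mA.
V_CE = V_CC − I_C·R_C − I_E·R_E = 6.5 − 2.54×0.47 − 2.57×0.39 = 4.31 V > V_CE(sat), so the active-region assumption holds.

active; I_C ≈ 2.5 mA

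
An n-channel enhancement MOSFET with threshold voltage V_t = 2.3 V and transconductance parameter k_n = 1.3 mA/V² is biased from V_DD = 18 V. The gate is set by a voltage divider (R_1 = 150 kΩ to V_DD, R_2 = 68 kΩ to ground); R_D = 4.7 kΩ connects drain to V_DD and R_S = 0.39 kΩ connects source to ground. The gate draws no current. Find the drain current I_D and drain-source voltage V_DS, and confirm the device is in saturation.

I_D ≈ 3 mA, V_DS ≈ 2.8 V

V_G = V_DD·R_2/(R_1+R_2) = 18×68/218 = 5.61 V.
Assume saturation: I_D = (k_n/2)(V_GS − V_t)² with V_GS = V_G − I_D·R_S = 5.61 − 0.39·I_D.
Substituting gives 0.0989·I_D² − 2.68·I_D + 7.14 = 0, with roots I_D = 3 or 24.1 mA.
The root I_D = 24.1 mA gives V_GS = -3.79 V ≤ V_t, so take I_D = 3 mA.
Then V_GS = 4.45 V and V_DS = V_DD − I_D(R_D+R_S) = 18 − 3×5.09 = 2.75 V.
Saturation requires V_DS ≥ V_GS − V_t = 2.15 V; 2.75 ≥ 2.15 ✓.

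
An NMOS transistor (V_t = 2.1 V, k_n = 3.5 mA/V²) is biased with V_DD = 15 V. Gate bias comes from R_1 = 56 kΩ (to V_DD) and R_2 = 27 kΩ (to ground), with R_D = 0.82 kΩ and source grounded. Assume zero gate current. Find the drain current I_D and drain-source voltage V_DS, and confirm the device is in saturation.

V_G = V_DD·R_2/(R_1+R_2) = 15×27/83 = 4.88 V. With the source grounded, V_GS = V_G = 4.88 V.
Assume saturation: I_D = (k_n/2)(V_GS − V_t)² = (3.5/2)×(4.88 − 2.1)² = 1.75×2.78² = 13.5 mA.
V_DS = V_DD − I_D·R_D = 15 − 13.5×0.82 = 3.91 V.
Saturation requires V_DS ≥ V_GS − V_t = 2.78 V; 3.91 ≥ 2.78 ✓.

I_D ≈ 14 mA, V_DS ≈ 3.9 V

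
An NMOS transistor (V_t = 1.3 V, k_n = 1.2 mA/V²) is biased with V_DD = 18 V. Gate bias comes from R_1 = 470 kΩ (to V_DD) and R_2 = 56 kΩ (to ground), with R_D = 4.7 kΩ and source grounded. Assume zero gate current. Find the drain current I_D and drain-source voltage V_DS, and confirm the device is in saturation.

V_G = V_DD·R_2/(R_1+R_2) = 18×56/526 = 1.92 V. With the source grounded, V_GS = V_G = 1.92 V.
Assume saturation: I_D = (k_n/2)(V_GS − V_t)² = (1.2/2)×(1.92 − 1.3)² = 0.6×0.616² = 0.228 mA.
V_DS = V_DD − I_D·R_D = 18 − 0.228×4.7 = 16.9 V.
Saturation requires V_DS ≥ V_GS − V_t = 0.616 V; 16.9 ≥ 0.616 ✓.

I_D ≈ 0.23 mA, V_DS ≈ 17 V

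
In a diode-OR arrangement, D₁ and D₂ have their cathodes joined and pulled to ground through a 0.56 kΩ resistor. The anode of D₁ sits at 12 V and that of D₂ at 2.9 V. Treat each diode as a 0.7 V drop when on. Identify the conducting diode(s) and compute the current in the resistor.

Only D₁ conducts; I_R ≈ 20 mA

Assume both conduct. Then node N would need to be at both 12−0.7 = 11.3 V and 2.9−0.7 = 2.2 V, which is impossible.
Assume only D₁ conducts: V_N = 12 − 0.7 = 11.3 V, so I_R = 11.3/0.56 = 20.2 mA.
Check D₂: its anode-to-cathode voltage is 2.9 − 11.3 = -8.4 V < 0.7 V, so it is off. The assumption is consistent.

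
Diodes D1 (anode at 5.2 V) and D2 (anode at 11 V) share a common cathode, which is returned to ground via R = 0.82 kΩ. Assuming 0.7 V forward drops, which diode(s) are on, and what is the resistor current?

Only D2 conducts; I_R ≈ 13 mA

Assume both conduct. Then node N would need to be at both 5.2−0.7 = 4.5 V and 11−0.7 = 10.3 V, which is impossible.
Assume only D2 conducts: V_N = 11 − 0.7 = 10.3 V, so I_R = 10.3/0.82 = 12.6 mA.
Check D1: its anode-to-cathode voltage is 5.2 − 10.3 = -5.1 V < 0.7 V, so it is off. The assumption is consistent.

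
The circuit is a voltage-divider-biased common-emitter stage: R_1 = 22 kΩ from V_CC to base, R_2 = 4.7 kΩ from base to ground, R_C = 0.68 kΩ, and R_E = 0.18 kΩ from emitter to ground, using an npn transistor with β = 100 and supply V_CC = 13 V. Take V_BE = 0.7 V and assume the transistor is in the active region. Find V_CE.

Thevenize the base divider: V_Th = V_CC·R_2/(R_1+R_2) = 13×4.7/26.7 = 2.29 V, R_Th = R_1‖R_2 = 3.87 kΩ.
Base-emitter loop: V_Th = I_B·R_Th + V_BE + (β+1)I_B·R_E, so I_B = (2.29 − 0.7) / (3.87 + 101×0.18) = 0.072 mA.
I_C = β·I_B = 100×0.072 = 7.2 mA, and I_E = (β+1)I_B = 7.27 mA.
V_CE = V_CC − I_C·R_C − I_E·R_E = 13 − 7.2×0.68 − 7.27×0.18 = 6.79 V.
V_CE = 6.79 V > 0.2 V confirms active-region operation.

V_CE ≈ 6.8 V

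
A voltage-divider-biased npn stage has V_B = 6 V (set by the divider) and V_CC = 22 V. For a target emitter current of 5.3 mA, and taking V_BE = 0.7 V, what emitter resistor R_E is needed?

R_E ≈ 1 kΩ

V_E = V_B − V_BE = 6 − 0.7 = 5.3 V.
R_E = V_E / I_E = 5.3 / 5.3 = 1 kΩ.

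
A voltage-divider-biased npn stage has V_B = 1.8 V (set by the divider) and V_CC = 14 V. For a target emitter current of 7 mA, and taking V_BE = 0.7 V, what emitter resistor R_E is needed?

V_E = V_B − V_BE = 1.8 − 0.7 = 1.1 V.
R_E = V_E / I_E = 1.1 / 7 = 0.157 kΩ.

R_E ≈ 0.16 kΩ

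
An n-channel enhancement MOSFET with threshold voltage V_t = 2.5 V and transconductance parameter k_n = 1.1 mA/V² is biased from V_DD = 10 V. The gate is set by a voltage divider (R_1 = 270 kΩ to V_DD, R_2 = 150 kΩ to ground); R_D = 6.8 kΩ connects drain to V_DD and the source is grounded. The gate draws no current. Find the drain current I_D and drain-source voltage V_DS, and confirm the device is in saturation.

I_D ≈ 0.63 mA, V_DS ≈ 5.7 V

V_G = V_DD·R_2/(R_1+R_2) = 10×150/420 = 3.57 V. With the source grounded, V_GS = V_G = 3.57 V.
Assume saturation: I_D = (k_n/2)(V_GS − V_t)² = (1.1/2)×(3.57 − 2.5)² = 0.55×1.07² = 0.631 mA.
V_DS = V_DD − I_D·R_D = 10 − 0.631×6.8 = 5.71 V.
Saturation requires V_DS ≥ V_GS − V_t = 1.07 V; 5.71 ≥ 1.07 ✓.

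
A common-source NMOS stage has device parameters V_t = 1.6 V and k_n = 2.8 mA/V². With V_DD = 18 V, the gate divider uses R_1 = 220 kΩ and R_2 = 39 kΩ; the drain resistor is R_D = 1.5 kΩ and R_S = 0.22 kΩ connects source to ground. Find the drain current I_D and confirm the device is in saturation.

V_G = V_DD·R_2/(R_1+R_2) = 18×39/259 = 2.71 V.
Assume saturation: I_D = (k_n/2)(V_GS − V_t)² with V_GS = V_G − I_D·R_S = 2.71 − 0.22·I_D.
Substituting gives 0.0678·I_D² − 1.68·I_D + 1.73 = 0, with roots I_D = 1.07 or 23.8 mA.
The root I_D = 23.8 mA gives V_GS = -2.52 V ≤ V_t, so take I_D = 1.07 mA.
Then V_GS = 2.47 V and V_DS = V_DD − I_D(R_D+R_S) = 18 − 1.07×1.72 = 16.2 V.
Saturation requires V_DS ≥ V_GS − V_t = 0.875 V; 16.2 ≥ 0.875 ✓.

I_D ≈ 1.1 mA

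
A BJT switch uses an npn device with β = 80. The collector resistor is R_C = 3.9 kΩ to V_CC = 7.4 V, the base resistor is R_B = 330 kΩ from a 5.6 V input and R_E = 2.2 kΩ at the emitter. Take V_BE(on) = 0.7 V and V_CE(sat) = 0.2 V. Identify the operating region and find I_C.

Assume active. Base-emitter loop: I_B = (V_BB − V_BE)/(R_B + (β+1)R_E) = (5.6 − 0.7)/(330 + 81×2.2) = 0.00964 mA.
I_C = β·I_B = 80×0.00964 = 0.771 mA.
V_CE = V_CC − I_C·R_C − I_E·R_E = 7.4 − 0.771×3.9 − 0.781×2.2 = 2.67 V > V_CE(sat), so the active-region assumption holds.

active; I_C ≈ 0.77 mA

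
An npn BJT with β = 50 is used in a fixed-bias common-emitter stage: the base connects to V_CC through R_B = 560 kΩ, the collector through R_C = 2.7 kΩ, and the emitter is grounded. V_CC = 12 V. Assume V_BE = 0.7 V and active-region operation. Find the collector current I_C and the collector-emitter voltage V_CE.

Base loop: V_CC = I_B·R_B + V_BE, so I_B = (12 − 0.7)/560 kΩ = 0.0202 mA.
In the active region I_C = β·I_B = 50 × 0.0202 = 1.01 mA.
Collector loop: V_CE = V_CC − I_C·R_C = 12 − 1.01×2.7 = 9.28 V.
Since V_CE = 9.28 V > V_CE(sat) ≈ 0.2 V, the transistor is in the active region as assumed.

I_C ≈ 1 mA, V_CE ≈ 9.3 V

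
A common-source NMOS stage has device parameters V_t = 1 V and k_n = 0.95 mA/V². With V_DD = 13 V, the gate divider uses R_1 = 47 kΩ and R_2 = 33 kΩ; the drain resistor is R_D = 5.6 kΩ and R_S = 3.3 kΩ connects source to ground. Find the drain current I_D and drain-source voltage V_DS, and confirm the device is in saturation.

V_G = V_DD·R_2/(R_1+R_2) = 13×33/80 = 5.36 V.
Assume saturation: I_D = (k_n/2)(V_GS − V_t)² with V_GS = V_G − I_D·R_S = 5.36 − 3.3·I_D.
Substituting gives 5.17·I_D² − 14.7·I_D + 9.04 = 0, with roots I_D = 0.904 or 1.93 mA.
The root I_D = 1.93 mA gives V_GS = -1.02 V ≤ V_t, so take I_D = 0.904 mA.
Then V_GS = 2.38 V and V_DS = V_DD − I_D(R_D+R_S) = 13 − 0.904×8.9 = 4.95 V.
Saturation requires V_DS ≥ V_GS − V_t = 1.38 V; 4.95 ≥ 1.38 ✓.

I_D ≈ 0.9 mA, V_DS ≈ 5 V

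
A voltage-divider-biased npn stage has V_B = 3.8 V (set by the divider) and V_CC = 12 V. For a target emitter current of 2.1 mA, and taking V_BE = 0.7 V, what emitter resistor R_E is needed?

V_E = V_B − V_BE = 3.8 − 0.7 = 3.1 V.
R_E = V_E / I_E = 3.1 / 2.1 = 1.48 kΩ.

R_E ≈ 1.5 kΩ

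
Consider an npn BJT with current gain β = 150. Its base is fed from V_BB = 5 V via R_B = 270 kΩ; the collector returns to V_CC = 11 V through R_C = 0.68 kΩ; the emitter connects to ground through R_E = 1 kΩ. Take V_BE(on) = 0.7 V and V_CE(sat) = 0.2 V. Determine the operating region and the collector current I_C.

active; I_C ≈ 1.5 mA

Assume active. Base-emitter loop: I_B = (V_BB − V_BE)/(R_B + (β+1)R_E) = (5 − 0.7)/(270 + 151×1) = 0.0102 mA.
I_C = β·I_B = 150×0.0102 = 1.53 mA.
V_CE = V_CC − I_C·R_C − I_E·R_E = 11 − 1.53×0.68 − 1.54×1 = 8.42 V > V_CE(sat), so the active-region assumption holds.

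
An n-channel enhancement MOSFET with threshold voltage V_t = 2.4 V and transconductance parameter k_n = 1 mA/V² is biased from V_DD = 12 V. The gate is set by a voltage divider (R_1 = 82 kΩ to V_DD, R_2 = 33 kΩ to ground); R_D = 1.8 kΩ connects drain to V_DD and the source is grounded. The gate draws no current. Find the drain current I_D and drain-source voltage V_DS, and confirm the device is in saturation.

I_D ≈ 0.54 mA, V_DS ≈ 11 V

V_G = V_DD·R_2/(R_1+R_2) = 12×33/115 = 3.44 V. With the source grounded, V_GS = V_G = 3.44 V.
Assume saturation: I_D = (k_n/2)(V_GS − V_t)² = (1/2)×(3.44 − 2.4)² = 0.5×1.04² = 0.544 mA.
V_DS = V_DD − I_D·R_D = 12 − 0.544×1.8 = 11 V.
Saturation requires V_DS ≥ V_GS − V_t = 1.04 V; 11 ≥ 1.04 ✓.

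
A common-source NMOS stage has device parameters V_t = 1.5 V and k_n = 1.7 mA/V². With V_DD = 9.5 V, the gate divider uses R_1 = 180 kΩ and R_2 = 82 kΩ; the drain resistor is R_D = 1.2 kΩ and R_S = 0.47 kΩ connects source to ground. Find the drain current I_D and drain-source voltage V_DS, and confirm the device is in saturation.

I_D ≈ 0.92 mA, V_DS ≈ 8 V

V_G = V_DD·R_2/(R_1+R_2) = 9.5×82/262 = 2.97 V.
Assume saturation: I_D = (k_n/2)(V_GS − V_t)² with V_GS = V_G − I_D·R_S = 2.97 − 0.47·I_D.
Substituting gives 0.188·I_D² − 2.18·I_D + 1.84 = 0, with roots I_D = 0.921 or 10.7 mA.
The root I_D = 10.7 mA gives V_GS = -2.04 V ≤ V_t, so take I_D = 0.921 mA.
Then V_GS = 2.54 V and V_DS = V_DD − I_D(R_D+R_S) = 9.5 − 0.921×1.67 = 7.96 V.
Saturation requires V_DS ≥ V_GS − V_t = 1.04 V; 7.96 ≥ 1.04 ✓.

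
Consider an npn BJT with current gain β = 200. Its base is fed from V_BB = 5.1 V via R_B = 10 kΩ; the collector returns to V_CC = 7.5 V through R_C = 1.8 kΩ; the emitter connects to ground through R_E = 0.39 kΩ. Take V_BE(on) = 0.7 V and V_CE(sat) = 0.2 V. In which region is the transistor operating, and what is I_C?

saturation; I_C ≈ 3.3 mA

Assume active: I_B = (5.1 − 0.7)/(10 + 201×0.39) = 0.0498 mA, I_C = β·I_B = 9.96 mA.
Then V_CE = 7.5 − 9.96×1.8 − 10×0.39 = -14.3 V < 0.2 V — the active assumption fails.
Re-solve with V_CE = 0.2 V. KCL at the emitter: V_E/R_E = (V_BB−0.7−V_E)/R_B + (V_CC−0.2−V_E)/R_C, giving V_E = 1.4 V.
I_C = (V_CC − 0.2 − V_E)/R_C = (7.3 − 1.4)/1.8 = 3.28 mA.
Check: I_B = (4.4 − 1.4)/10 = 0.3 mA, and β·I_B = 60.1 mA > I_C, confirming saturation.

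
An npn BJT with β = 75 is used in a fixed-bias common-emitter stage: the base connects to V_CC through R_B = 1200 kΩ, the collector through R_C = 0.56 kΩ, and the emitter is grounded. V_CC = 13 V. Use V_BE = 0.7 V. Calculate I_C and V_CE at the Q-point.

Base loop: V_CC = I_B·R_B + V_BE, so I_B = (13 − 0.7)/1200 kΩ = 0.0103 mA.
In the active region I_C = β·I_B = 75 × 0.0103 = 0.769 mA.
Collector loop: V_CE = V_CC − I_C·R_C = 13 − 0.769×0.56 = 12.6 V.
Since V_CE = 12.6 V > V_CE(sat) ≈ 0.2 V, the transistor is in the active region as assumed.

I_C ≈ 0.77 mA, V_CE ≈ 13 V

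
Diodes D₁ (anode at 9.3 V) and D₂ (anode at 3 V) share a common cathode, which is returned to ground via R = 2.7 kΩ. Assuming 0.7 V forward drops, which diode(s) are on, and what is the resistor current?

Only D₁ conducts; I_R ≈ 3.2 mA

Assume both conduct. Then node N would need to be at both 9.3−0.7 = 8.6 V and 3−0.7 = 2.3 V, which is impossible.
Assume only D₁ conducts: V_N = 9.3 − 0.7 = 8.6 V, so I_R = 8.6/2.7 = 3.19 mA.
Check D₂: its anode-to-cathode voltage is 3 − 8.6 = -5.6 V < 0.7 V, so it is off. The assumption is consistent.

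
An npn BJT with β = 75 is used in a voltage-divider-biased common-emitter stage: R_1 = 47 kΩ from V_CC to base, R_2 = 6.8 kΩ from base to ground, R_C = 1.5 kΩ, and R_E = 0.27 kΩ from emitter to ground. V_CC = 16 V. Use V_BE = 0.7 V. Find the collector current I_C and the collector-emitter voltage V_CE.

Thevenize the base divider: V_Th = V_CC·R_2/(R_1+R_2) = 16×6.8/53.8 = 2.02 V, R_Th = R_1‖R_2 = 5.94 kΩ.
Base-emitter loop: V_Th = I_B·R_Th + V_BE + (β+1)I_B·R_E, so I_B = (2.02 − 0.7) / (5.94 + 76×0.27) = 0.05 mA.
I_C = β·I_B = 75×0.05 = 3.75 mA, and I_E = (β+1)I_B = 3.8 mA.
V_CE = V_CC − I_C·R_C − I_E·R_E = 16 − 3.75×1.5 − 3.8×0.27 = 9.35 V.
V_CE = 9.35 V > 0.2 V confirms active-region operation.

I_C ≈ 3.7 mA, V_CE ≈ 9.4 V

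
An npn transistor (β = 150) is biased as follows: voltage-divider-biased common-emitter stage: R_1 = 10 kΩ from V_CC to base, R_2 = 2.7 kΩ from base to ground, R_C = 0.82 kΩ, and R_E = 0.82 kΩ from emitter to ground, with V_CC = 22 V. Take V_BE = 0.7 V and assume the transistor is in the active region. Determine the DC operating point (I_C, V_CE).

Thevenize the base divider: V_Th = V_CC·R_2/(R_1+R_2) = 22×2.7/12.7 = 4.68 V, R_Th = R_1‖R_2 = 2.13 kΩ.
Base-emitter loop: V_Th = I_B·R_Th + V_BE + (β+1)I_B·R_E, so I_B = (4.68 − 0.7) / (2.13 + 151×0.82) = 0.0316 mA.
I_C = β·I_B = 150×0.0316 = 4.74 mA, and I_E = (β+1)I_B = 4.77 mA.
V_CE = V_CC − I_C·R_C − I_E·R_E = 22 − 4.74×0.82 − 4.77×0.82 = 14.2 V.
V_CE = 14.2 V > 0.2 V confirms active-region operation.

I_C ≈ 4.7 mA, V_CE ≈ 14 V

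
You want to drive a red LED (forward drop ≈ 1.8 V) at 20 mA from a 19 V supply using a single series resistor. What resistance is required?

R ≈ 0.86 kΩ

The resistor drops V_S − V_D = 19 − 1.8 = 17.2 V at 20 mA.
R = 17.2 V / 20 mA = 0.86 kΩ.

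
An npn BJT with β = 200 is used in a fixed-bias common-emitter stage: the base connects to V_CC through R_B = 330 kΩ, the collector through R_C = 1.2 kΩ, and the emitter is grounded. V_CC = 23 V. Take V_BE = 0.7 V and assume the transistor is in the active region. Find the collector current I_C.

I_C ≈ 14 mA

Base loop: V_CC = I_B·R_B + V_BE, so I_B = (23 − 0.7)/330 kΩ = 0.0676 mA.
In the active region I_C = β·I_B = 200 × 0.0676 = 13.5 mA.
Collector loop: V_CE = V_CC − I_C·R_C = 23 − 13.5×1.2 = 6.78 V.
Since V_CE = 6.78 V > V_CE(sat) ≈ 0.2 V, the transistor is in the active region as assumed.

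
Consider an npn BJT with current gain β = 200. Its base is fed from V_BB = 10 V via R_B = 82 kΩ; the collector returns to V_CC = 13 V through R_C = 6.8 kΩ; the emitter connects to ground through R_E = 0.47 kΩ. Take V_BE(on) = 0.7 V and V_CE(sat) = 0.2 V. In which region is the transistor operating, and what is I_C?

saturation; I_C ≈ 1.8 mA

Assume active: I_B = (10 − 0.7)/(82 + 201×0.47) = 0.0527 mA, I_C = β·I_B = 10.5 mA.
Then V_CE = 13 − 10.5×6.8 − 10.6×0.47 = -63.7 V < 0.2 V — the active assumption fails.
Re-solve with V_CE = 0.2 V. KCL at the emitter: V_E/R_E = (V_BB−0.7−V_E)/R_B + (V_CC−0.2−V_E)/R_C, giving V_E = 0.873 V.
I_C = (V_CC − 0.2 − V_E)/R_C = (12.8 − 0.873)/6.8 = 1.75 mA.
Check: I_B = (9.3 − 0.873)/82 = 0.103 mA, and β·I_B = 20.6 mA > I_C, confirming saturation.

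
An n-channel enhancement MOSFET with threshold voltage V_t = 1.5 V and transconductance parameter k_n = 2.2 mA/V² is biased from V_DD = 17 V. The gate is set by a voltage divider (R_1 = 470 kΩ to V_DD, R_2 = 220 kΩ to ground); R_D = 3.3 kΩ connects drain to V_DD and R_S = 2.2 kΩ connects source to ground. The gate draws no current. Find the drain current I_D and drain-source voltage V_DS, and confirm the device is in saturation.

I_D ≈ 1.3 mA, V_DS ≈ 9.9 V

V_G = V_DD·R_2/(R_1+R_2) = 17×220/690 = 5.42 V.
Assume saturation: I_D = (k_n/2)(V_GS − V_t)² with V_GS = V_G − I_D·R_S = 5.42 − 2.2·I_D.
Substituting gives 5.32·I_D² − 20·I_D + 16.9 = 0, with roots I_D = 1.29 or 2.46 mA.
The root I_D = 2.46 mA gives V_GS = 0.00395 V ≤ V_t, so take I_D = 1.29 mA.
Then V_GS = 2.58 V and V_DS = V_DD − I_D(R_D+R_S) = 17 − 1.29×5.5 = 9.91 V.
Saturation requires V_DS ≥ V_GS − V_t = 1.08 V; 9.91 ≥ 1.08 ✓.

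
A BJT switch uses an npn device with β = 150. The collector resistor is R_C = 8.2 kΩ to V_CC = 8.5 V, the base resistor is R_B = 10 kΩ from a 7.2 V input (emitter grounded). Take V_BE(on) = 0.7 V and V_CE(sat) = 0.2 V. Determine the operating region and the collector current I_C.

Assume active: I_B = (7.2 − 0.7)/10 = 0.65 mA, giving I_C = β·I_B = 97.5 mA.
But then V_CE = 8.5 − 97.5×8.2 = -791 V < V_CE(sat) = 0.2 V — impossible in the active region.
So the transistor is saturated. With V_CE = 0.2 V, I_C = (V_CC − 0.2)/R_C = 8.3/8.2 = 1.01 mA.
Check: β·I_B = 97.5 mA > I_C = 1.01 mA, confirming saturation.

saturation; I_C ≈ 1 mA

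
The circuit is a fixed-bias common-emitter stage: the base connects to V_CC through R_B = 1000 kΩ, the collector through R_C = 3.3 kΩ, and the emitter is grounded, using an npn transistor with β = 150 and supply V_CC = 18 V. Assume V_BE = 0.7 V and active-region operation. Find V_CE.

V_CE ≈ 9.4 V

Base loop: V_CC = I_B·R_B + V_BE, so I_B = (18 − 0.7)/1000 kΩ = 0.0173 mA.
In the active region I_C = β·I_B = 150 × 0.0173 = 2.59 mA.
Collector loop: V_CE = V_CC − I_C·R_C = 18 − 2.59×3.3 = 9.44 V.
Since V_CE = 9.44 V > V_CE(sat) ≈ 0.2 V, the transistor is in the active region as assumed.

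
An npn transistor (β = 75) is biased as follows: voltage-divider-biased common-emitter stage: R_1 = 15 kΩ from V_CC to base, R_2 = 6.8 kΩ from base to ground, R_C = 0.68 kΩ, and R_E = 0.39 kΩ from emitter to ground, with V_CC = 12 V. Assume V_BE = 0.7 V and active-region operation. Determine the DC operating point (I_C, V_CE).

Thevenize the base divider: V_Th = V_CC·R_2/(R_1+R_2) = 12×6.8/21.8 = 3.74 V, R_Th = R_1‖R_2 = 4.68 kΩ.
Base-emitter loop: V_Th = I_B·R_Th + V_BE + (β+1)I_B·R_E, so I_B = (3.74 − 0.7) / (4.68 + 76×0.39) = 0.0887 mA.
I_C = β·I_B = 75×0.0887 = 6.65 mA, and I_E = (β+1)I_B = 6.74 mA.
V_CE = V_CC − I_C·R_C − I_E·R_E = 12 − 6.65×0.68 − 6.74×0.39 = 4.85 V.
V_CE = 4.85 V > 0.2 V confirms active-region operation.

I_C ≈ 6.7 mA, V_CE ≈ 4.8 V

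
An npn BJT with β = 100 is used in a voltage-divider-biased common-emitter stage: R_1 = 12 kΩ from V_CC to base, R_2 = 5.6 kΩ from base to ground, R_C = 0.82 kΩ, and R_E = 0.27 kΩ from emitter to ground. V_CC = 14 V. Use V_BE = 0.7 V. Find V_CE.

V_CE ≈ 0.8 V

Thevenize the base divider: V_Th = V_CC·R_2/(R_1+R_2) = 14×5.6/17.6 = 4.45 V, R_Th = R_1‖R_2 = 3.82 kΩ.
Base-emitter loop: V_Th = I_B·R_Th + V_BE + (β+1)I_B·R_E, so I_B = (4.45 − 0.7) / (3.82 + 101×0.27) = 0.121 mA.
I_C = β·I_B = 100×0.121 = 12.1 mA, and I_E = (β+1)I_B = 12.2 mA.
V_CE = V_CC − I_C·R_C − I_E·R_E = 14 − 12.1×0.82 − 12.2×0.27 = 0.803 V.
V_CE = 0.803 V > 0.2 V confirms active-region operation.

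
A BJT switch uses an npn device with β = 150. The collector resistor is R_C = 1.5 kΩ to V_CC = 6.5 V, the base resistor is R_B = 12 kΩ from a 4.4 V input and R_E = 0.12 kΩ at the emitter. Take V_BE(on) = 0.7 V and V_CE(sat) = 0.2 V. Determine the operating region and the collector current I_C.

saturation; I_C ≈ 3.9 mA

Assume active: I_B = (4.4 − 0.7)/(12 + 151×0.12) = 0.123 mA, I_C = β·I_B = 18.4 mA.
Then V_CE = 6.5 − 18.4×1.5 − 18.5×0.12 = -23.4 V < 0.2 V — the active assumption fails.
Re-solve with V_CE = 0.2 V. KCL at the emitter: V_E/R_E = (V_BB−0.7−V_E)/R_B + (V_CC−0.2−V_E)/R_C, giving V_E = 0.496 V.
I_C = (V_CC − 0.2 − V_E)/R_C = (6.3 − 0.496)/1.5 = 3.87 mA.
Check: I_B = (3.7 − 0.496)/12 = 0.267 mA, and β·I_B = 40 mA > I_C, confirming saturation.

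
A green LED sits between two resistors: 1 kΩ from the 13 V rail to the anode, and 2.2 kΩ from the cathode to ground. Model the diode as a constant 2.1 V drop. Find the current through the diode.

The two resistors are in series with the diode, so KVL gives 13 = I·1 + 2.1 + I·2.2.
I = (13 − 2.1) / (1 + 2.2) kΩ = 10.9 / 3.2 = 3.41 mA.

I ≈ 3.4 mA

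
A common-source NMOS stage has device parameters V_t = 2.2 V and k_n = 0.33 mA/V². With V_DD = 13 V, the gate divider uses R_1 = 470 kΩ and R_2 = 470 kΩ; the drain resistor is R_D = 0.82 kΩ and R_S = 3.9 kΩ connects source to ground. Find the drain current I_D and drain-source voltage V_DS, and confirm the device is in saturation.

I_D ≈ 0.61 mA, V_DS ≈ 10 V

V_G = V_DD·R_2/(R_1+R_2) = 13×470/940 = 6.5 V.
Assume saturation: I_D = (k_n/2)(V_GS − V_t)² with V_GS = V_G − I_D·R_S = 6.5 − 3.9·I_D.
Substituting gives 2.51·I_D² − 6.53·I_D + 3.05 = 0, with roots I_D = 0.61 or 1.99 mA.
The root I_D = 1.99 mA gives V_GS = -1.28 V ≤ V_t, so take I_D = 0.61 mA.
Then V_GS = 4.12 V and V_DS = V_DD − I_D(R_D+R_S) = 13 − 0.61×4.72 = 10.1 V.
Saturation requires V_DS ≥ V_GS − V_t = 1.92 V; 10.1 ≥ 1.92 ✓.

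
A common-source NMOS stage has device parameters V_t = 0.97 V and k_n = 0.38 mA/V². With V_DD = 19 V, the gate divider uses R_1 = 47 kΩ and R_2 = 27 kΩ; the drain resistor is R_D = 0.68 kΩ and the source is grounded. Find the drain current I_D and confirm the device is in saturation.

I_D ≈ 6.8 mA

V_G = V_DD·R_2/(R_1+R_2) = 19×27/74 = 6.93 V. With the source grounded, V_GS = V_G = 6.93 V.
Assume saturation: I_D = (k_n/2)(V_GS − V_t)² = (0.38/2)×(6.93 − 0.97)² = 0.19×5.96² = 6.75 mA.
V_DS = V_DD − I_D·R_D = 19 − 6.75×0.68 = 14.4 V.
Saturation requires V_DS ≥ V_GS − V_t = 5.96 V; 14.4 ≥ 5.96 ✓.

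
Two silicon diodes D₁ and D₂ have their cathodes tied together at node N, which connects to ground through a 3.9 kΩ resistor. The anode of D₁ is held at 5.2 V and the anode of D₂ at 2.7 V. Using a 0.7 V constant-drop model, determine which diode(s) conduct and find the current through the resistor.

Only D₁ conducts; I_R ≈ 1.2 mA

Assume both conduct. Then node N would need to be at both 5.2−0.7 = 4.5 V and 2.7−0.7 = 2 V, which is impossible.
Assume only D₁ conducts: V_N = 5.2 − 0.7 = 4.5 V, so I_R = 4.5/3.9 = 1.15 mA.
Check D₂: its anode-to-cathode voltage is 2.7 − 4.5 = -1.8 V < 0.7 V, so it is off. The assumption is consistent.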